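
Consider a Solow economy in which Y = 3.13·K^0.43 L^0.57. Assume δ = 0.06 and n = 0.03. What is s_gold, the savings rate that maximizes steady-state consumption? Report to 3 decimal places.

s_gold = 0.430

Break-even investment rate: n + δ = 0.03 + 0.06 = 0.09.
At the golden rule MPK = n+δ, and in any Cobb-Douglas steady state s = (n+δ)·k/y = MPK·k/y = capital's share 0.43.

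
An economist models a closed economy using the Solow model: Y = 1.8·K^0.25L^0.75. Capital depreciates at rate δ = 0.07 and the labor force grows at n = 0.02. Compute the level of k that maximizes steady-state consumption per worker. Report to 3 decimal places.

k_gold ≈ 8.550

Break-even investment rate: n + δ = 0.02 + 0.07 = 0.09.
Setting f'(k) = n+δ gives 0.25·1.8·k^(0.25−1) = 0.09, hence k_gold = (0.25·1.8/0.09)^(1/0.75) ≈ 8.5499.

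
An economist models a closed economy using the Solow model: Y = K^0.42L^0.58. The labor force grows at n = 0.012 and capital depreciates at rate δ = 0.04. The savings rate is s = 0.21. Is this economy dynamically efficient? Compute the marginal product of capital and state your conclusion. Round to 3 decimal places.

Break-even investment rate: n + δ = 0.012 + 0.04 = 0.052.
Steady-state k*: s·k^0.42 = 0.052·k gives k* = (0.21/0.052)^(1/0.58) ≈ 11.0969.
MPK = 0.42·11.0969^(-0.58) ≈ 0.1040.
MPK > n+δ = 0.052, so the economy is dynamically efficient (under-saving).

dynamically efficient; MPK ≈ 0.104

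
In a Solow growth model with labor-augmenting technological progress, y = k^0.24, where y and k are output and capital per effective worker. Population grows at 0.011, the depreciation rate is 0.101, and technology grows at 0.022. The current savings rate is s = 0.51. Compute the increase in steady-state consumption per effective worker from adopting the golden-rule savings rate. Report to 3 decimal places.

Break-even investment rate: n + g + δ = 0.011 + 0.022 + 0.101 = 0.134.
Current steady state (s = 0.51): k* = (0.51/0.134)^(1/0.76) ≈ 5.8046, y* = 5.8046^0.24 ≈ 1.5251, c* = (1−0.51)·1.5251 ≈ 0.7473.
Setting f'(k) = n+g+δ gives 0.24·k^(0.24−1) = 0.134, hence k_gold = (0.24/0.134)^(1/0.76) ≈ 2.1530.
y_gold = 2.1530^0.24 ≈ 1.2021, c_gold = y_gold − 0.134·k_gold ≈ 0.9136.
Gain: Δc = 0.9136 − 0.7473 ≈ 0.1663.

Δc ≈ 0.166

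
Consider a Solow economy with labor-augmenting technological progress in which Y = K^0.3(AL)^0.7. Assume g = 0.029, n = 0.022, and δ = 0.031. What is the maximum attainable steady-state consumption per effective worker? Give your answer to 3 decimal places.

n + g + δ = 0.022 + 0.029 + 0.031 = 0.082.
At the golden rule the marginal product of capital equals n+g+δ: 0.3·k^(0.3−1) = 0.082. Solving, k_gold = (0.3/0.082)^(1/0.7) ≈ 6.3786.
y_gold = 6.3786^0.3 ≈ 1.7435.
c_gold = y_gold − (n+g+δ)·k_gold = 1.7435 − 0.082·6.3786 ≈ 1.2204.

c_gold ≈ 1.220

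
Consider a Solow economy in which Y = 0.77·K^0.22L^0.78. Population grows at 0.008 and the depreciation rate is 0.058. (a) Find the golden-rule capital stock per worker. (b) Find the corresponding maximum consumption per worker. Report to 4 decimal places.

n + δ = 0.008 + 0.058 = 0.066.
Setting f'(k) = n+δ gives 0.22·0.77·k^(0.22−1) = 0.066, hence k_gold = (0.22·0.77/0.066)^(1/0.78) ≈ 3.3484.
y_gold = 0.77·3.3484^0.22 ≈ 1.0045; c_gold = y_gold − 0.066·k_gold ≈ 0.7835.

(a) k_gold ≈ 3.3484; (b) c_gold ≈ 0.7835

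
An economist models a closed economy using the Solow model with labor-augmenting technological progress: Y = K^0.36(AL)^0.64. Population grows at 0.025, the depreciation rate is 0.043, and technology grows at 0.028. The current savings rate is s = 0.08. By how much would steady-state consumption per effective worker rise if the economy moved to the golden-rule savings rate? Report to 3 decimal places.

Δc ≈ 0.516

The effective depreciation rate is n + g + δ = 0.025 + 0.028 + 0.043 = 0.096.
Current steady state (s = 0.08): k* = (0.08/0.096)^(1/0.64) ≈ 0.7521, y* = 0.7521^0.36 ≈ 0.9025, c* = (1−0.08)·0.9025 ≈ 0.8303.
Setting f'(k) = n+g+δ gives 0.36·k^(0.36−1) = 0.096, hence k_gold = (0.36/0.096)^(1/0.64) ≈ 7.8872.
y_gold = 7.8872^0.36 ≈ 2.1033, c_gold = y_gold − 0.096·k_gold ≈ 1.3461.
Gain: Δc = 1.3461 − 0.8303 ≈ 0.5158.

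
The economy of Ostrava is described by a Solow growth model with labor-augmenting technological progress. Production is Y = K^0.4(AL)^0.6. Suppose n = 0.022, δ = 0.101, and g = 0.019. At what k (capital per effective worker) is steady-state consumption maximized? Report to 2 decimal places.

Break-even investment rate: n + g + δ = 0.022 + 0.019 + 0.101 = 0.142.
Golden rule sets MPK = n+g+δ: 0.4·k^(0.4−1) = 0.142, so k_gold = (0.4/0.142)^(1/0.6) ≈ 5.6185.

k_gold ≈ 5.62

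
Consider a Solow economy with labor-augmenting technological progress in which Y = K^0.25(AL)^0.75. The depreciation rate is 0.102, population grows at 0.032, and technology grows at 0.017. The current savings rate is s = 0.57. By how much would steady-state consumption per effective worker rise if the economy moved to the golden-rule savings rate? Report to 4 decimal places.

Δc ≈ 0.2177

The effective depreciation rate is n + g + δ = 0.032 + 0.017 + 0.102 = 0.151.
Current steady state (s = 0.57): k* = (0.57/0.151)^(1/0.75) ≈ 5.8776, y* = 5.8776^0.25 ≈ 1.5570, c* = (1−0.57)·1.5570 ≈ 0.6695.
Maximizing c = f(k) − (n+g+δ)·k gives f'(k) = n+g+δ, i.e. 0.25·k^(0.25−1) = 0.151, so k_gold = (0.25/0.151)^(1/0.75) ≈ 1.9586.
y_gold = 1.9586^0.25 ≈ 1.1830, c_gold = y_gold − 0.151·k_gold ≈ 0.8873.
Gain: Δc = 0.8873 − 0.6695 ≈ 0.2177.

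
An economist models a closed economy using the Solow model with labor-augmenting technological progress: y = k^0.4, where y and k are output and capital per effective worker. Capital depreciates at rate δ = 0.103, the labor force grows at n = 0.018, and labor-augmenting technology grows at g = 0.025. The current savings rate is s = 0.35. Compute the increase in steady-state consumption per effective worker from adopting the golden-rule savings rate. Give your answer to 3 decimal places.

n + g + δ = 0.018 + 0.025 + 0.103 = 0.146.
Current steady state (s = 0.35): k* = (0.35/0.146)^(1/0.6) ≈ 4.2940, y* = 4.2940^0.4 ≈ 1.7912, c* = (1−0.35)·1.7912 ≈ 1.1643.
At the golden rule the marginal product of capital equals n+g+δ: 0.4·k^(0.4−1) = 0.146. Solving, k_gold = (0.4/0.146)^(1/0.6) ≈ 5.3643.
y_gold = 5.3643^0.4 ≈ 1.9580, c_gold = y_gold − 0.146·k_gold ≈ 1.1748.
Gain: Δc = 1.1748 − 1.1643 ≈ 0.0105.

Δc ≈ 0.011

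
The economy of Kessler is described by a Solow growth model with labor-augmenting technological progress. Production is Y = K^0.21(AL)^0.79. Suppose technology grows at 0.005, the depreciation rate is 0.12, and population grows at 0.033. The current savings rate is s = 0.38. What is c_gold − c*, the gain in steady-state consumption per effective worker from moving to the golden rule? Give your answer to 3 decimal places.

Capital per effective worker breaks even when investment replaces (n + g + δ)·k; here n + g + δ = 0.158.
Current steady state (s = 0.38): k* = (0.38/0.158)^(1/0.79) ≈ 3.0370, y* = 3.0370^0.21 ≈ 1.2627, c* = (1−0.38)·1.2627 ≈ 0.7829.
Maximizing c = f(k) − (n+g+δ)·k gives f'(k) = n+g+δ, i.e. 0.21·k^(0.21−1) = 0.158, so k_gold = (0.21/0.158)^(1/0.79) ≈ 1.4335.
y_gold = 1.4335^0.21 ≈ 1.0786, c_gold = y_gold − 0.158·k_gold ≈ 0.8521.
Gain: Δc = 0.8521 − 0.7829 ≈ 0.0692.

Δc ≈ 0.069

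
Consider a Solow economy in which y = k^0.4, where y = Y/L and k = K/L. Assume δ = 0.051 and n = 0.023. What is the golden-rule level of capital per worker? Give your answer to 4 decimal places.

k_gold ≈ 16.6487

The effective depreciation rate is n + δ = 0.023 + 0.051 = 0.074.
At the golden rule the marginal product of capital equals n+δ: 0.4·k^(0.4−1) = 0.074. Solving, k_gold = (0.4/0.074)^(1/0.6) ≈ 16.6487.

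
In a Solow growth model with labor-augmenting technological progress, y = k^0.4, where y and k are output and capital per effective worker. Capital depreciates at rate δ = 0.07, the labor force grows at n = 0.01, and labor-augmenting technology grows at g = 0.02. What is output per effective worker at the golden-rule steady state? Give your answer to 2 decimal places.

Capital per effective worker breaks even when investment replaces (n + g + δ)·k; here n + g + δ = 0.1.
Golden rule sets MPK = n+g+δ: 0.4·k^(0.4−1) = 0.1, so k_gold = (0.4/0.1)^(1/0.6) ≈ 10.0794.
Output: y_gold = k_gold^0.4 = 10.0794^0.4 ≈ 2.5198.

y_gold ≈ 2.52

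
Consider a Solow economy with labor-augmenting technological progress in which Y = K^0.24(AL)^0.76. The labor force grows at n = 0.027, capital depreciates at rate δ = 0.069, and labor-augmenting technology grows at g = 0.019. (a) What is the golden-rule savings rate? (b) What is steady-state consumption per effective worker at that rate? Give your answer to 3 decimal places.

(a) s_gold = 0.240; (b) c_gold ≈ 0.959

Capital per effective worker breaks even when investment replaces (n + g + δ)·k; here n + g + δ = 0.115.
For Cobb-Douglas, s_gold equals capital's share: s_gold = 0.24.
Maximizing c = f(k) − (n+g+δ)·k gives f'(k) = n+g+δ, i.e. 0.24·k^(0.24−1) = 0.115, so k_gold = (0.24/0.115)^(1/0.76) ≈ 2.6328.
y_gold = 2.6328^0.24 ≈ 1.2615; c_gold = (1−0.24)·y_gold ≈ 0.9588.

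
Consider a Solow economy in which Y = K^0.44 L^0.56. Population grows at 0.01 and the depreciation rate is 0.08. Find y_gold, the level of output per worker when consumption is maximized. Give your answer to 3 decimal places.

Break-even investment rate: n + δ = 0.01 + 0.08 = 0.09.
Golden rule sets MPK = n+δ: 0.44·k^(0.44−1) = 0.09, so k_gold = (0.44/0.09)^(1/0.56) ≈ 17.0111.
Output: y_gold = k_gold^0.44 = 17.0111^0.44 ≈ 3.4795.

y_gold ≈ 3.480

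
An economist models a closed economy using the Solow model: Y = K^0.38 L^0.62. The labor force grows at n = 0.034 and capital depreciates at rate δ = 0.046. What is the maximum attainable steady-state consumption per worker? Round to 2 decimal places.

n + δ = 0.034 + 0.046 = 0.08.
Golden rule sets MPK = n+δ: 0.38·k^(0.38−1) = 0.08, so k_gold = (0.38/0.08)^(1/0.62) ≈ 12.3436.
y_gold = 12.3436^0.38 ≈ 2.5986.
c_gold = y_gold − (n+δ)·k_gold = 2.5986 − 0.08·12.3436 ≈ 1.6112.

c_gold ≈ 1.61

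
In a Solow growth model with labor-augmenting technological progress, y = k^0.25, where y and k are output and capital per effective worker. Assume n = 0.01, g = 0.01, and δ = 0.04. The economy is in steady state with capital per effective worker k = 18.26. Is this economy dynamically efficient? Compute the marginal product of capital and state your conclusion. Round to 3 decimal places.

dynamically inefficient; MPK ≈ 0.028

Break-even investment rate: n + g + δ = 0.01 + 0.01 + 0.04 = 0.06.
MPK = 0.25·k^(0.25−1) = 0.25·18.26^(-0.75) ≈ 0.0283.
MPK < 0.06, so the economy is dynamically inefficient (over-saving).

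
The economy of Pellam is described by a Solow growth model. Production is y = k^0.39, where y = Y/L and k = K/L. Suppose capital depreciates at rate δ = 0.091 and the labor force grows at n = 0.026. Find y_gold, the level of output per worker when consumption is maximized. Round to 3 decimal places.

Break-even investment rate: n + δ = 0.026 + 0.091 = 0.117.
Setting f'(k) = n+δ gives 0.39·k^(0.39−1) = 0.117, hence k_gold = (0.39/0.117)^(1/0.61) ≈ 7.1974.
Output: y_gold = k_gold^0.39 = 7.1974^0.39 ≈ 2.1592.

y_gold ≈ 2.159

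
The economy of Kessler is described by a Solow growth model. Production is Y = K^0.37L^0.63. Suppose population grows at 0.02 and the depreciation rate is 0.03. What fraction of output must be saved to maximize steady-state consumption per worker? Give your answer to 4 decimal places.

n + δ = 0.02 + 0.03 = 0.05.
At the golden rule MPK = n+δ, and in any Cobb-Douglas steady state s = (n+δ)·k/y = MPK·k/y = capital's share 0.37.

s_gold = 0.3700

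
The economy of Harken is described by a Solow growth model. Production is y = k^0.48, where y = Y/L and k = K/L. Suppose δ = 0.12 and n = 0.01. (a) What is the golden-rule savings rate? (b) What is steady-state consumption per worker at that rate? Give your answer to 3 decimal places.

n + δ = 0.01 + 0.12 = 0.13.
For Cobb-Douglas, s_gold equals capital's share: s_gold = 0.48.
Golden rule sets MPK = n+δ: 0.48·k^(0.48−1) = 0.13, so k_gold = (0.48/0.13)^(1/0.52) ≈ 12.3298.
y_gold = 12.3298^0.48 ≈ 3.3393; c_gold = (1−0.48)·y_gold ≈ 1.7365.

(a) s_gold = 0.480; (b) c_gold ≈ 1.736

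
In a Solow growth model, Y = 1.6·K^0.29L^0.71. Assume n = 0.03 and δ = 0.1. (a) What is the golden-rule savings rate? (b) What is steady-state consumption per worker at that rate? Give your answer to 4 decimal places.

Break-even investment rate: n + δ = 0.03 + 0.1 = 0.13.
For Cobb-Douglas, s_gold equals capital's share: s_gold = 0.29.
Setting f'(k) = n+δ gives 0.29·1.6·k^(0.29−1) = 0.13, hence k_gold = (0.29·1.6/0.13)^(1/0.71) ≈ 6.0017.
y_gold = 1.6·6.0017^0.29 ≈ 2.6904; c_gold = (1−0.29)·y_gold ≈ 1.9102.

(a) s_gold = 0.2900; (b) c_gold ≈ 1.9102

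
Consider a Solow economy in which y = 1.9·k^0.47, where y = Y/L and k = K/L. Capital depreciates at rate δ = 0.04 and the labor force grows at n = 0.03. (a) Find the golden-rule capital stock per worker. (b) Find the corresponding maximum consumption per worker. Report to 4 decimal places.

Break-even investment rate: n + δ = 0.03 + 0.04 = 0.07.
Maximizing c = f(k) − (n+δ)·k gives f'(k) = n+δ, i.e. 0.47·1.9·k^(0.47−1) = 0.07, so k_gold = (0.47·1.9/0.07)^(1/0.53) ≈ 121.9908.
y_gold = 1.9·121.9908^0.47 ≈ 18.1688; c_gold = y_gold − 0.07·k_gold ≈ 9.6295.

(a) k_gold ≈ 121.9908; (b) c_gold ≈ 9.6295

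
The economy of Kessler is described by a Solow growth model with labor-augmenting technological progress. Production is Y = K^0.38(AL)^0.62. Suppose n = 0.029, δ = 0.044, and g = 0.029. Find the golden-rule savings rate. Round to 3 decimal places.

Break-even investment rate: n + g + δ = 0.029 + 0.029 + 0.044 = 0.102.
At the golden rule MPK = n+g+δ, and in any Cobb-Douglas steady state s = (n+g+δ)·k/y = MPK·k/y = capital's share 0.38.

s_gold = 0.380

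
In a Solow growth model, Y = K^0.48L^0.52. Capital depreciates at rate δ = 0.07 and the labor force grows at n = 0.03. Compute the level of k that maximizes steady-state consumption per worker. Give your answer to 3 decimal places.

Break-even investment rate: n + δ = 0.03 + 0.07 = 0.1.
Maximizing c = f(k) − (n+δ)·k gives f'(k) = n+δ, i.e. 0.48·k^(0.48−1) = 0.1, so k_gold = (0.48/0.1)^(1/0.52) ≈ 20.4211.

k_gold ≈ 20.421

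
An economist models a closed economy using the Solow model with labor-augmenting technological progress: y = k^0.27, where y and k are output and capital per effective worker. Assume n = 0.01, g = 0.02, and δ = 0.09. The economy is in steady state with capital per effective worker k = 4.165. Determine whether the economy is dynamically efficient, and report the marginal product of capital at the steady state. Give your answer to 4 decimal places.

Break-even investment rate: n + g + δ = 0.01 + 0.02 + 0.09 = 0.12.
MPK = 0.27·k^(0.27−1) = 0.27·4.165^(-0.73) ≈ 0.0953.
MPK < 0.12, so the economy is dynamically inefficient (over-saving).

dynamically inefficient; MPK ≈ 0.0953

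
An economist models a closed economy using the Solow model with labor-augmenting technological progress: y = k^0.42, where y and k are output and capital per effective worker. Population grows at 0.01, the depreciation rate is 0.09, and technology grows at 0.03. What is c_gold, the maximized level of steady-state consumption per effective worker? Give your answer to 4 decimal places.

The effective depreciation rate is n + g + δ = 0.01 + 0.03 + 0.09 = 0.13.
Setting f'(k) = n+g+δ gives 0.42·k^(0.42−1) = 0.13, hence k_gold = (0.42/0.13)^(1/0.58) ≈ 7.5529.
y_gold = 7.5529^0.42 ≈ 2.3378.
c_gold = y_gold − (n+g+δ)·k_gold = 2.3378 − 0.13·7.5529 ≈ 1.3559.

c_gold ≈ 1.3559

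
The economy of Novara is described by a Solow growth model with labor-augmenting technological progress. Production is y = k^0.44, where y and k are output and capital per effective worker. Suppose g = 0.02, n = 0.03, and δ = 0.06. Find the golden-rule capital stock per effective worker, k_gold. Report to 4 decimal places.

k_gold ≈ 11.8880

n + g + δ = 0.03 + 0.02 + 0.06 = 0.11.
Golden rule sets MPK = n+g+δ: 0.44·k^(0.44−1) = 0.11, so k_gold = (0.44/0.11)^(1/0.56) ≈ 11.8880.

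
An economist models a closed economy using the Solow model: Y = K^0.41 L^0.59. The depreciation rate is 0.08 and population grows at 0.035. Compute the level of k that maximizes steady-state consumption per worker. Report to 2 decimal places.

k_gold ≈ 8.62

Break-even investment rate: n + δ = 0.035 + 0.08 = 0.115.
At the golden rule the marginal product of capital equals n+δ: 0.41·k^(0.41−1) = 0.115. Solving, k_gold = (0.41/0.115)^(1/0.59) ≈ 8.6246.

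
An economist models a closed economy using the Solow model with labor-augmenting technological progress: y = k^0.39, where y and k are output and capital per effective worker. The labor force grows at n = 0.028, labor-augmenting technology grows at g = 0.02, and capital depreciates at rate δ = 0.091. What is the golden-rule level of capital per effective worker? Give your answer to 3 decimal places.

k_gold ≈ 5.426

n + g + δ = 0.028 + 0.02 + 0.091 = 0.139.
Maximizing c = f(k) − (n+g+δ)·k gives f'(k) = n+g+δ, i.e. 0.39·k^(0.39−1) = 0.139, so k_gold = (0.39/0.139)^(1/0.61) ≈ 5.4264.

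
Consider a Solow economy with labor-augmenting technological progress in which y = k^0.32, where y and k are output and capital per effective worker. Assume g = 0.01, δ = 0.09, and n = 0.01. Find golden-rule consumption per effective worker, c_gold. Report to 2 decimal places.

c_gold ≈ 1.12

Capital per effective worker breaks even when investment replaces (n + g + δ)·k; here n + g + δ = 0.11.
At the golden rule the marginal product of capital equals n+g+δ: 0.32·k^(0.32−1) = 0.11. Solving, k_gold = (0.32/0.11)^(1/0.68) ≈ 4.8083.
y_gold = 4.8083^0.32 ≈ 1.6529.
c_gold = y_gold − (n+g+δ)·k_gold = 1.6529 − 0.11·4.8083 ≈ 1.1240.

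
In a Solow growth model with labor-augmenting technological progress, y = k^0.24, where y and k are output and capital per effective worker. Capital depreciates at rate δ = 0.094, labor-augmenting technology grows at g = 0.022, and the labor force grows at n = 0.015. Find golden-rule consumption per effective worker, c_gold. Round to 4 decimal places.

Capital per effective worker breaks even when investment replaces (n + g + δ)·k; here n + g + δ = 0.131.
At the golden rule the marginal product of capital equals n+g+δ: 0.24·k^(0.24−1) = 0.131. Solving, k_gold = (0.24/0.131)^(1/0.76) ≈ 2.2181.
y_gold = 2.2181^0.24 ≈ 1.2107.
c_gold = y_gold − (n+g+δ)·k_gold = 1.2107 − 0.131·2.2181 ≈ 0.9201.

c_gold ≈ 0.9201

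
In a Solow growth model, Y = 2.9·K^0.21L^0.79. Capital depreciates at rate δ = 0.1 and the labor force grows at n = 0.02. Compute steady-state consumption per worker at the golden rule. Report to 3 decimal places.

n + δ = 0.02 + 0.1 = 0.12.
At the golden rule the marginal product of capital equals n+δ: 0.21·2.9·k^(0.21−1) = 0.12. Solving, k_gold = (0.21·2.9/0.12)^(1/0.79) ≈ 7.8155.
y_gold = 2.9·7.8155^0.21 ≈ 4.4660.
c_gold = y_gold − (n+δ)·k_gold = 4.4660 − 0.12·7.8155 ≈ 3.5281.

c_gold ≈ 3.528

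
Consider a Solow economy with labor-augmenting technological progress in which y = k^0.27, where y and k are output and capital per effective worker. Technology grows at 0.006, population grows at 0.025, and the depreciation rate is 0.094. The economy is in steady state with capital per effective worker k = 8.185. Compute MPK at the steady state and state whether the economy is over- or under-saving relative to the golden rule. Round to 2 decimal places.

over-saving; MPK ≈ 0.06

Capital per effective worker breaks even when investment replaces (n + g + δ)·k; here n + g + δ = 0.125.
MPK = 0.27·k^(0.27−1) = 0.27·8.185^(-0.73) ≈ 0.0582.
MPK < 0.125, so the economy is dynamically inefficient (over-saving).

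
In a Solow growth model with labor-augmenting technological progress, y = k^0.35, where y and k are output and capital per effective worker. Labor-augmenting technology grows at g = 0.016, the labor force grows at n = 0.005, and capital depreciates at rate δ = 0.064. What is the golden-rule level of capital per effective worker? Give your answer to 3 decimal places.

k_gold ≈ 8.823

Break-even investment rate: n + g + δ = 0.005 + 0.016 + 0.064 = 0.085.
Setting f'(k) = n+g+δ gives 0.35·k^(0.35−1) = 0.085, hence k_gold = (0.35/0.085)^(1/0.65) ≈ 8.8230.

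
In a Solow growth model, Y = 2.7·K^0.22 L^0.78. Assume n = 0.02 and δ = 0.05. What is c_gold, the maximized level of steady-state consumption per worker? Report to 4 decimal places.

c_gold ≈ 3.8494

The effective depreciation rate is n + δ = 0.02 + 0.05 = 0.07.
At the golden rule the marginal product of capital equals n+δ: 0.22·2.7·k^(0.22−1) = 0.07. Solving, k_gold = (0.22·2.7/0.07)^(1/0.78) ≈ 15.5105.
y_gold = 2.7·15.5105^0.22 ≈ 4.9352.
c_gold = y_gold − (n+δ)·k_gold = 4.9352 − 0.07·15.5105 ≈ 3.8494.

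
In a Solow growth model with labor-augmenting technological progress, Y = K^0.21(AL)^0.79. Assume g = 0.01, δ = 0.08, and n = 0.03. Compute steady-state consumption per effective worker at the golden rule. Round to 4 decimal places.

n + g + δ = 0.03 + 0.01 + 0.08 = 0.12.
Golden rule sets MPK = n+g+δ: 0.21·k^(0.21−1) = 0.12, so k_gold = (0.21/0.12)^(1/0.79) ≈ 2.0307.
y_gold = 2.0307^0.21 ≈ 1.1604.
c_gold = y_gold − (n+g+δ)·k_gold = 1.1604 − 0.12·2.0307 ≈ 0.9167.

c_gold ≈ 0.9167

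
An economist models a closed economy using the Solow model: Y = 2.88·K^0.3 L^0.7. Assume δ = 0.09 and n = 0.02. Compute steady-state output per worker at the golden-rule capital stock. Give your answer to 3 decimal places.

The effective depreciation rate is n + δ = 0.02 + 0.09 = 0.11.
Setting f'(k) = n+δ gives 0.3·2.88·k^(0.3−1) = 0.11, hence k_gold = (0.3·2.88/0.11)^(1/0.7) ≈ 18.9996.
Output: y_gold = 2.88·k_gold^0.3 = 2.88·18.9996^0.3 ≈ 6.9665.

y_gold ≈ 6.967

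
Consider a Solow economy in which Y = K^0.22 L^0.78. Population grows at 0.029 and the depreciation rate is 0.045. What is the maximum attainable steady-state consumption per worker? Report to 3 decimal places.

The effective depreciation rate is n + δ = 0.029 + 0.045 = 0.074.
Setting f'(k) = n+δ gives 0.22·k^(0.22−1) = 0.074, hence k_gold = (0.22/0.074)^(1/0.78) ≈ 4.0425.
y_gold = 4.0425^0.22 ≈ 1.3598.
c_gold = y_gold − (n+δ)·k_gold = 1.3598 − 0.074·4.0425 ≈ 1.0606.

c_gold ≈ 1.061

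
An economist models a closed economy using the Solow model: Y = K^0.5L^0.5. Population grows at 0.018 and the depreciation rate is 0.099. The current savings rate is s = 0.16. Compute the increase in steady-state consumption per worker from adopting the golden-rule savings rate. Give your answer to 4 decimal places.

Δc ≈ 0.9880

Capital per worker breaks even when investment replaces (n + δ)·k; here n + δ = 0.117.
Current steady state (s = 0.16): k* = (0.16/0.117)^(1/0.5) ≈ 1.8701, y* = 1.8701^0.5 ≈ 1.3675, c* = (1−0.16)·1.3675 ≈ 1.1487.
Setting f'(k) = n+δ gives 0.5·k^(0.5−1) = 0.117, hence k_gold = (0.5/0.117)^(1/0.5) ≈ 18.2628.
y_gold = 18.2628^0.5 ≈ 4.2735, c_gold = y_gold − 0.117·k_gold ≈ 2.1368.
Gain: Δc = 2.1368 − 1.1487 ≈ 0.9880.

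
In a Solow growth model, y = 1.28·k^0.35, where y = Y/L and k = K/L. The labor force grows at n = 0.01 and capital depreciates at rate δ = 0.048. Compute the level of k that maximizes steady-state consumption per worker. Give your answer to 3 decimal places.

Break-even investment rate: n + δ = 0.01 + 0.048 = 0.058.
At the golden rule the marginal product of capital equals n+δ: 0.35·1.28·k^(0.35−1) = 0.058. Solving, k_gold = (0.35·1.28/0.058)^(1/0.65) ≈ 23.2233.

k_gold ≈ 23.223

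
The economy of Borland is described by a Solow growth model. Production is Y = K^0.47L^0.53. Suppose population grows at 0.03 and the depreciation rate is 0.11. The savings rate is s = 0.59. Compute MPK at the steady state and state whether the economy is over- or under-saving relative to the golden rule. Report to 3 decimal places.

over-saving; MPK ≈ 0.112

The effective depreciation rate is n + δ = 0.03 + 0.11 = 0.14.
Steady-state k*: s·k^0.47 = 0.14·k gives k* = (0.59/0.14)^(1/0.53) ≈ 15.0912.
MPK = 0.47·15.0912^(-0.53) ≈ 0.1115.
MPK < n+δ = 0.14, so the economy is dynamically inefficient (over-saving).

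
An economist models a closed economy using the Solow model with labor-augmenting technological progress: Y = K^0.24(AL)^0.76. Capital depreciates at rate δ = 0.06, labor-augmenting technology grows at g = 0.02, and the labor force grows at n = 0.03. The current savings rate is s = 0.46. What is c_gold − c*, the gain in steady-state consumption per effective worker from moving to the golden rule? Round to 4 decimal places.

Capital per effective worker breaks even when investment replaces (n + g + δ)·k; here n + g + δ = 0.11.
Current steady state (s = 0.46): k* = (0.46/0.11)^(1/0.76) ≈ 6.5703, y* = 6.5703^0.24 ≈ 1.5712, c* = (1−0.46)·1.5712 ≈ 0.8484.
Golden rule sets MPK = n+g+δ: 0.24·k^(0.24−1) = 0.11, so k_gold = (0.24/0.11)^(1/0.76) ≈ 2.7913.
y_gold = 2.7913^0.24 ≈ 1.2794, c_gold = y_gold − 0.11·k_gold ≈ 0.9723.
Gain: Δc = 0.9723 − 0.8484 ≈ 0.1239.

Δc ≈ 0.1239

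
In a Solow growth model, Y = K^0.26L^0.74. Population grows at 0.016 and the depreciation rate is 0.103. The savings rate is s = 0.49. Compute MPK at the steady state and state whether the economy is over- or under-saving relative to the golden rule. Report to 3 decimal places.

over-saving; MPK ≈ 0.063

n + δ = 0.016 + 0.103 = 0.119.
Steady-state k*: s·k^0.26 = 0.119·k gives k* = (0.49/0.119)^(1/0.74) ≈ 6.7703.
MPK = 0.26·6.7703^(-0.74) ≈ 0.0631.
MPK < n+δ = 0.119, so the economy is dynamically inefficient (over-saving).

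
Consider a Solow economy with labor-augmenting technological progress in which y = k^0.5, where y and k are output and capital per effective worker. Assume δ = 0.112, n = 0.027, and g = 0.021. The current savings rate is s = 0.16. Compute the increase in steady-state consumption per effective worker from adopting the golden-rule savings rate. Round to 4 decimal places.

Δc ≈ 0.7225

n + g + δ = 0.027 + 0.021 + 0.112 = 0.16.
Current steady state (s = 0.16): k* = (0.16/0.16)^(1/0.5) ≈ 1.0000, y* = 1.0000^0.5 ≈ 1.0000, c* = (1−0.16)·1.0000 ≈ 0.8400.
At the golden rule the marginal product of capital equals n+g+δ: 0.5·k^(0.5−1) = 0.16. Solving, k_gold = (0.5/0.16)^(1/0.5) ≈ 9.7656.
y_gold = 9.7656^0.5 ≈ 3.1250, c_gold = y_gold − 0.16·k_gold ≈ 1.5625.
Gain: Δc = 1.5625 − 0.8400 ≈ 0.7225.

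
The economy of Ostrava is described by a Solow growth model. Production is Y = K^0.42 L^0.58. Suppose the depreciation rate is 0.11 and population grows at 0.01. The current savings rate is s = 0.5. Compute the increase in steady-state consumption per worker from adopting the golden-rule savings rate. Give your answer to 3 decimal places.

The effective depreciation rate is n + δ = 0.01 + 0.11 = 0.12.
Current steady state (s = 0.5): k* = (0.5/0.12)^(1/0.58) ≈ 11.7112, y* = 11.7112^0.42 ≈ 2.8107, c* = (1−0.5)·2.8107 ≈ 1.4053.
At the golden rule the marginal product of capital equals n+δ: 0.42·k^(0.42−1) = 0.12. Solving, k_gold = (0.42/0.12)^(1/0.58) ≈ 8.6706.
y_gold = 8.6706^0.42 ≈ 2.4773, c_gold = y_gold − 0.12·k_gold ≈ 1.4368.
Gain: Δc = 1.4368 − 1.4053 ≈ 0.0315.

Δc ≈ 0.031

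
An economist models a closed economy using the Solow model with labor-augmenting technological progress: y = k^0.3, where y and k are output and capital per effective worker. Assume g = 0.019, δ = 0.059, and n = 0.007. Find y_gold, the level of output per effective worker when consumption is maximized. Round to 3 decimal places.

y_gold ≈ 1.717

The effective depreciation rate is n + g + δ = 0.007 + 0.019 + 0.059 = 0.085.
At the golden rule the marginal product of capital equals n+g+δ: 0.3·k^(0.3−1) = 0.085. Solving, k_gold = (0.3/0.085)^(1/0.7) ≈ 6.0594.
Output: y_gold = k_gold^0.3 = 6.0594^0.3 ≈ 1.7168.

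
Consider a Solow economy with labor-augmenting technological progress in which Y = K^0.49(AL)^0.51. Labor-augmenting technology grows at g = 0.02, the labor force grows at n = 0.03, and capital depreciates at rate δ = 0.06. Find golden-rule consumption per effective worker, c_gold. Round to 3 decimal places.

n + g + δ = 0.03 + 0.02 + 0.06 = 0.11.
Maximizing c = f(k) − (n+g+δ)·k gives f'(k) = n+g+δ, i.e. 0.49·k^(0.49−1) = 0.11, so k_gold = (0.49/0.11)^(1/0.51) ≈ 18.7139.
y_gold = 18.7139^0.49 ≈ 4.2011.
c_gold = y_gold − (n+g+δ)·k_gold = 4.2011 − 0.11·18.7139 ≈ 2.1425.

c_gold ≈ 2.143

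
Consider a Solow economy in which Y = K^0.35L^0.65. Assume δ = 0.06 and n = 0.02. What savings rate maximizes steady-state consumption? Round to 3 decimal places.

s_gold = 0.350

The effective depreciation rate is n + δ = 0.02 + 0.06 = 0.08.
At the golden rule MPK = n+δ, and in any Cobb-Douglas steady state s = (n+δ)·k/y = MPK·k/y = capital's share 0.35.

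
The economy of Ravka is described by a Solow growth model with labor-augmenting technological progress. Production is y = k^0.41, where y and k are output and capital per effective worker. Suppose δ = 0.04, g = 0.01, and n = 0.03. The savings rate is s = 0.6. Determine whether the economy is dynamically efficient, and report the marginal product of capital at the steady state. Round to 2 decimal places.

dynamically inefficient; MPK ≈ 0.05

The effective depreciation rate is n + g + δ = 0.03 + 0.01 + 0.04 = 0.08.
Steady-state k*: s·k^0.41 = 0.08·k gives k* = (0.6/0.08)^(1/0.59) ≈ 30.4197.
MPK = 0.41·30.4197^(-0.59) ≈ 0.0547.
MPK < n+g+δ = 0.08, so the economy is dynamically inefficient (over-saving).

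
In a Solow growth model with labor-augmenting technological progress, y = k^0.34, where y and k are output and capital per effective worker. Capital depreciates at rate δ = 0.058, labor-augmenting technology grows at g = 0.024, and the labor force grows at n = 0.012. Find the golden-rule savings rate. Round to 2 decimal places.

s_gold = 0.34

The effective depreciation rate is n + g + δ = 0.012 + 0.024 + 0.058 = 0.094.
At the golden rule MPK = n+g+δ, and in any Cobb-Douglas steady state s = (n+g+δ)·k/y = MPK·k/y = capital's share 0.34.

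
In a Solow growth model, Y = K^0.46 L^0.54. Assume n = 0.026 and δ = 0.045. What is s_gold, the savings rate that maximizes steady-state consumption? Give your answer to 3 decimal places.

n + δ = 0.026 + 0.045 = 0.071.
At the golden rule MPK = n+δ, and in any Cobb-Douglas steady state s = (n+δ)·k/y = MPK·k/y = capital's share 0.46.

s_gold = 0.460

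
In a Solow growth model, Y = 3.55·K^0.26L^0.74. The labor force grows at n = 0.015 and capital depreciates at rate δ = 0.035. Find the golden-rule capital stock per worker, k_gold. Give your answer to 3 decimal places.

Break-even investment rate: n + δ = 0.015 + 0.035 = 0.05.
At the golden rule the marginal product of capital equals n+δ: 0.26·3.55·k^(0.26−1) = 0.05. Solving, k_gold = (0.26·3.55/0.05)^(1/0.74) ≈ 51.4190.

k_gold ≈ 51.419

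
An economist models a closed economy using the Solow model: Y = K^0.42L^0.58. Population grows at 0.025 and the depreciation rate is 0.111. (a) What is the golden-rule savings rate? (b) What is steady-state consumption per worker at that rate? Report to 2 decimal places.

(a) s_gold = 0.42; (b) c_gold ≈ 1.31

The effective depreciation rate is n + δ = 0.025 + 0.111 = 0.136.
For Cobb-Douglas, s_gold equals capital's share: s_gold = 0.42.
At the golden rule the marginal product of capital equals n+δ: 0.42·k^(0.42−1) = 0.136. Solving, k_gold = (0.42/0.136)^(1/0.58) ≈ 6.9876.
y_gold = 6.9876^0.42 ≈ 2.2627; c_gold = (1−0.42)·y_gold ≈ 1.3123.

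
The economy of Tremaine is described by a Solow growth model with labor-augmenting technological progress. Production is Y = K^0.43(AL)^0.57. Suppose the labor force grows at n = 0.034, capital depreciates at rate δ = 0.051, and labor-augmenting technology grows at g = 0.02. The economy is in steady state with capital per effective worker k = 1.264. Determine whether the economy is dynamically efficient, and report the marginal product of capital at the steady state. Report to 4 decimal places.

dynamically efficient; MPK ≈ 0.3762

n + g + δ = 0.034 + 0.02 + 0.051 = 0.105.
MPK = 0.43·k^(0.43−1) = 0.43·1.264^(-0.57) ≈ 0.3762.
MPK > 0.105, so the economy is dynamically efficient (under-saving).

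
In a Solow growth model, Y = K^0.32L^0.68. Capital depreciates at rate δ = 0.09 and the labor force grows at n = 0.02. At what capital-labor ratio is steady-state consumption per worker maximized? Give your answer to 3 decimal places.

Capital per worker breaks even when investment replaces (n + δ)·k; here n + δ = 0.11.
Golden rule sets MPK = n+δ: 0.32·k^(0.32−1) = 0.11, so k_gold = (0.32/0.11)^(1/0.68) ≈ 4.8083.

k_gold ≈ 4.808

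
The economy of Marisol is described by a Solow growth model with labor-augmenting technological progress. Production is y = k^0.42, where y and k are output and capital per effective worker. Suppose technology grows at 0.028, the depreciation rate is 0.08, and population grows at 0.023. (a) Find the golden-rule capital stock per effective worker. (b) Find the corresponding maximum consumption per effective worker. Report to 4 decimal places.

(a) k_gold ≈ 7.4538; (b) c_gold ≈ 1.3484

The effective depreciation rate is n + g + δ = 0.023 + 0.028 + 0.08 = 0.131.
Maximizing c = f(k) − (n+g+δ)·k gives f'(k) = n+g+δ, i.e. 0.42·k^(0.42−1) = 0.131, so k_gold = (0.42/0.131)^(1/0.58) ≈ 7.4538.
y_gold = 7.4538^0.42 ≈ 2.3249; c_gold = y_gold − 0.131·k_gold ≈ 1.3484.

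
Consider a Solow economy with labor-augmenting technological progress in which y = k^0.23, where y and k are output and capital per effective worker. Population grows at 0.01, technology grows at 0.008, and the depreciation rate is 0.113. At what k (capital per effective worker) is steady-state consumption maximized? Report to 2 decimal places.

k_gold ≈ 2.08

Capital per effective worker breaks even when investment replaces (n + g + δ)·k; here n + g + δ = 0.131.
At the golden rule the marginal product of capital equals n+g+δ: 0.23·k^(0.23−1) = 0.131. Solving, k_gold = (0.23/0.131)^(1/0.77) ≈ 2.0772.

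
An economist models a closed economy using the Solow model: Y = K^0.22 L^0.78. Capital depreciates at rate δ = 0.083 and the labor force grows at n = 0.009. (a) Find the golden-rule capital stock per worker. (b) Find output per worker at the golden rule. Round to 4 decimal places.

The effective depreciation rate is n + δ = 0.009 + 0.083 = 0.092.
At the golden rule the marginal product of capital equals n+δ: 0.22·k^(0.22−1) = 0.092. Solving, k_gold = (0.22/0.092)^(1/0.78) ≈ 3.0579.
y_gold = 3.0579^0.22 ≈ 1.2788.

(a) k_gold ≈ 3.0579; (b) y_gold ≈ 1.2788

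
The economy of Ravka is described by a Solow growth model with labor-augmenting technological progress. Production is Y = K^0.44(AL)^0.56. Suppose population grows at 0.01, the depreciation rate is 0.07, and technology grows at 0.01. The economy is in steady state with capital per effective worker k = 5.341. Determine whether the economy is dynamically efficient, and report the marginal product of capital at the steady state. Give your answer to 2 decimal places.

dynamically efficient; MPK ≈ 0.17

The effective depreciation rate is n + g + δ = 0.01 + 0.01 + 0.07 = 0.09.
MPK = 0.44·k^(0.44−1) = 0.44·5.341^(-0.56) ≈ 0.1722.
MPK > 0.09, so the economy is dynamically efficient (under-saving).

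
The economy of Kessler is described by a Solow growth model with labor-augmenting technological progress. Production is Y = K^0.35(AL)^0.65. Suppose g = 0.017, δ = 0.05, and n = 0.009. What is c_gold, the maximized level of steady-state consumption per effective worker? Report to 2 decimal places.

c_gold ≈ 1.48

Break-even investment rate: n + g + δ = 0.009 + 0.017 + 0.05 = 0.076.
At the golden rule the marginal product of capital equals n+g+δ: 0.35·k^(0.35−1) = 0.076. Solving, k_gold = (0.35/0.076)^(1/0.65) ≈ 10.4807.
y_gold = 10.4807^0.35 ≈ 2.2758.
c_gold = y_gold − (n+g+δ)·k_gold = 2.2758 − 0.076·10.4807 ≈ 1.4793.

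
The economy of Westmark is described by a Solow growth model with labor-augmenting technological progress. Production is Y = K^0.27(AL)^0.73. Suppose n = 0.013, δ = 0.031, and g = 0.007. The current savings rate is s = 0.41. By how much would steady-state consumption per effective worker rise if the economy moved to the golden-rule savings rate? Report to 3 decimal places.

The effective depreciation rate is n + g + δ = 0.013 + 0.007 + 0.031 = 0.051.
Current steady state (s = 0.41): k* = (0.41/0.051)^(1/0.73) ≈ 17.3788, y* = 17.3788^0.27 ≈ 2.1617, c* = (1−0.41)·2.1617 ≈ 1.2754.
At the golden rule the marginal product of capital equals n+g+δ: 0.27·k^(0.27−1) = 0.051. Solving, k_gold = (0.27/0.051)^(1/0.73) ≈ 9.8061.
y_gold = 9.8061^0.27 ≈ 1.8523, c_gold = y_gold − 0.051·k_gold ≈ 1.3522.
Gain: Δc = 1.3522 − 1.2754 ≈ 0.0767.

Δc ≈ 0.077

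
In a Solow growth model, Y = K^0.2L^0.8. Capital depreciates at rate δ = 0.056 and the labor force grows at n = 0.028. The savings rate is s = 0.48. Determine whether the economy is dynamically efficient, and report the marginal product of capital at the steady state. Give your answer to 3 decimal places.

dynamically inefficient; MPK ≈ 0.035

The effective depreciation rate is n + δ = 0.028 + 0.056 = 0.084.
Steady-state k*: s·k^0.2 = 0.084·k gives k* = (0.48/0.084)^(1/0.8) ≈ 8.8349.
MPK = 0.2·8.8349^(-0.8) ≈ 0.0350.
MPK < n+δ = 0.084, so the economy is dynamically inefficient (over-saving).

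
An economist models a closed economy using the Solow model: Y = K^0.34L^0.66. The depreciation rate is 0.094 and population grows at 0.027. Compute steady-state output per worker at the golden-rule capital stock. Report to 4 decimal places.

y_gold ≈ 1.7027

n + δ = 0.027 + 0.094 = 0.121.
At the golden rule the marginal product of capital equals n+δ: 0.34·k^(0.34−1) = 0.121. Solving, k_gold = (0.34/0.121)^(1/0.66) ≈ 4.7845.
Output: y_gold = k_gold^0.34 = 4.7845^0.34 ≈ 1.7027.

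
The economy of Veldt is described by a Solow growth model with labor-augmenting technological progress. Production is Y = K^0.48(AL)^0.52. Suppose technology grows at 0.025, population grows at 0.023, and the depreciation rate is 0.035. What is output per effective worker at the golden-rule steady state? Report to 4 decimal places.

Break-even investment rate: n + g + δ = 0.023 + 0.025 + 0.035 = 0.083.
Setting f'(k) = n+g+δ gives 0.48·k^(0.48−1) = 0.083, hence k_gold = (0.48/0.083)^(1/0.52) ≈ 29.2212.
Output: y_gold = k_gold^0.48 = 29.2212^0.48 ≈ 5.0528.

y_gold ≈ 5.0528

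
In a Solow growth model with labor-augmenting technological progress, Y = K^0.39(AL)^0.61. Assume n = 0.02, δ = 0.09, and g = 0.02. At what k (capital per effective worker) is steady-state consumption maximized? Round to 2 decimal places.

k_gold ≈ 6.06

Capital per effective worker breaks even when investment replaces (n + g + δ)·k; here n + g + δ = 0.13.
Setting f'(k) = n+g+δ gives 0.39·k^(0.39−1) = 0.13, hence k_gold = (0.39/0.13)^(1/0.61) ≈ 6.0557.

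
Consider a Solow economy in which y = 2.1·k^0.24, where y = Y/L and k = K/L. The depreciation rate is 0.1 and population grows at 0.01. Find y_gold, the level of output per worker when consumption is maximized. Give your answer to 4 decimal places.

y_gold ≈ 3.3960

Capital per worker breaks even when investment replaces (n + δ)·k; here n + δ = 0.11.
Setting f'(k) = n+δ gives 0.24·2.1·k^(0.24−1) = 0.11, hence k_gold = (0.24·2.1/0.11)^(1/0.76) ≈ 7.4095.
Output: y_gold = 2.1·k_gold^0.24 = 2.1·7.4095^0.24 ≈ 3.3960.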